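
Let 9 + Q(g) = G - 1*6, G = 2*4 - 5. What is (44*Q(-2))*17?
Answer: -8976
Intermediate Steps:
G = 3 (G = 8 - 5 = 3)
Q(g) = -12 (Q(g) = -9 + (3 - 1*6) = -9 + (3 - 6) = -9 - 3 = -12)
(44*Q(-2))*17 = (44*(-12))*17 = -528*17 = -8976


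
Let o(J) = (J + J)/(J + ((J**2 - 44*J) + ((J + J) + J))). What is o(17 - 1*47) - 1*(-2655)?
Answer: 92924/35 ≈ 2655.0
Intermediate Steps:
o(J) = 2*J/(J**2 - 40*J) (o(J) = (2*J)/(J + ((J**2 - 44*J) + (2*J + J))) = (2*J)/(J + ((J**2 - 44*J) + 3*J)) = (2*J)/(J + (J**2 - 41*J)) = (2*J)/(J**2 - 40*J) = 2*J/(J**2 - 40*J))
o(17 - 1*47) - 1*(-2655) = 2/(-40 + (17 - 1*47)) - 1*(-2655) = 2/(-40 + (17 - 47)) + 2655 = 2/(-40 - 30) + 2655 = 2/(-70) + 2655 = 2*(-1/70) + 2655 = -1/35 + 2655 = 92924/35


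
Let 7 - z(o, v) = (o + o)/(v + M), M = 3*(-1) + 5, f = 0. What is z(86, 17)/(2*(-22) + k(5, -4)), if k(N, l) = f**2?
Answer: 39/836 ≈ 0.046651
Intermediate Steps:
M = 2 (M = -3 + 5 = 2)
k(N, l) = 0 (k(N, l) = 0**2 = 0)
z(o, v) = 7 - 2*o/(2 + v) (z(o, v) = 7 - (o + o)/(v + 2) = 7 - 2*o/(2 + v))
z(86, 17)/(2*(-22) + k(5, -4)) = ((14 - 2*86 + 7*17)/(2 + 17))/(2*(-22) + 0) = ((14 - 172 + 119)/19)/(-44 + 0) = ((1/19)*(-39))/(-44) = -39/19*(-1/44) = 39/836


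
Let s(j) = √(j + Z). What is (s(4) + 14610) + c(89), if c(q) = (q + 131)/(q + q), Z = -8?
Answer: 1300400/89 + 2*I ≈ 14611.0 + 2.0*I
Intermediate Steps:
c(q) = (131 + q)/(2*q) (c(q) = (131 + q)/((2*q)) = (131 + q)*(1/(2*q)) = (131 + q)/(2*q))
s(j) = √(-8 + j) (s(j) = √(j - 8) = √(-8 + j))
(s(4) + 14610) + c(89) = (√(-8 + 4) + 14610) + (½)*(131 + 89)/89 = (√(-4) + 14610) + (½)*(1/89)*220 = (2*I + 14610) + 110/89 = (14610 + 2*I) + 110/89 = 1300400/89 + 2*I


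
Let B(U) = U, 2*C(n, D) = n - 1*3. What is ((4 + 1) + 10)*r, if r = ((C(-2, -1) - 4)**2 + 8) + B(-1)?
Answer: 2955/4 ≈ 738.75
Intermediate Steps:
C(n, D) = -3/2 + n/2 (C(n, D) = (n - 1*3)/2 = (n - 3)/2 = (-3 + n)/2 = -3/2 + n/2)
r = 197/4 (r = (((-3/2 + (1/2)*(-2)) - 4)**2 + 8) - 1 = (((-3/2 - 1) - 4)**2 + 8) - 1 = ((-5/2 - 4)**2 + 8) - 1 = ((-13/2)**2 + 8) - 1 = (169/4 + 8) - 1 = 201/4 - 1 = 197/4 ≈ 49.250)
((4 + 1) + 10)*r = ((4 + 1) + 10)*(197/4) = (5 + 10)*(197/4) = 15*(197/4) = 2955/4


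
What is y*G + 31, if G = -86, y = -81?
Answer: 6997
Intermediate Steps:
y*G + 31 = -81*(-86) + 31 = 6966 + 31 = 6997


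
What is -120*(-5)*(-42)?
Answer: -25200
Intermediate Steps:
-120*(-5)*(-42) = -20*(-30)*(-42) = 600*(-42) = -25200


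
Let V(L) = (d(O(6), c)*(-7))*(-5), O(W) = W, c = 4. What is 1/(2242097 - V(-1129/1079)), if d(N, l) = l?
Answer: 1/2241957 ≈ 4.4604e-7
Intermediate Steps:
V(L) = 140 (V(L) = (4*(-7))*(-5) = -28*(-5) = 140)
1/(2242097 - V(-1129/1079)) = 1/(2242097 - 1*140) = 1/(2242097 - 140) = 1/2241957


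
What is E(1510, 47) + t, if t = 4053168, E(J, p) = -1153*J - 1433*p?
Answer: 2244787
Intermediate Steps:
E(J, p) = -1433*p - 1153*J
E(1510, 47) + t = (-1433*47 - 1153*1510) + 4053168 = (-67351 - 1741030) + 4053168 = -1808381 + 4053168 = 2244787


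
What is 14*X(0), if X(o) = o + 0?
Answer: 0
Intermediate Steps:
X(o) = o
14*X(0) = 14*0 = 0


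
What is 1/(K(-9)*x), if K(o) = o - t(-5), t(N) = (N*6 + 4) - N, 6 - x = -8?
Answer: 1/168 ≈ 0.0059524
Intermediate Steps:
x = 14 (x = 6 - 1*(-8) = 6 + 8 = 14)
t(N) = 4 + 5*N (t(N) = (6*N + 4) - N = (4 + 6*N) - N = 4 + 5*N)
K(o) = 21 + o (K(o) = o - (4 + 5*(-5)) = o - (4 - 25) = o - 1*(-21) = o + 21 = 21 + o)
1/(K(-9)*x) = 1/((21 - 9)*14) = 1/(12*14) = 1/168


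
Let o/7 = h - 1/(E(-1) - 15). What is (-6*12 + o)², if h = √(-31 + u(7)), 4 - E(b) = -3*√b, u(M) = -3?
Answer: (33 - 56*I)*(229164 + 382977*I + √34*(111818 - 66234*I))/8450 ≈ 3419.8 - 5852.3*I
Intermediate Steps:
E(b) = 4 + 3*√b (E(b) = 4 - (-3)*√b = 4 + 3*√b)
h = I*√34 (h = √(-31 - 3) = √(-34) = I*√34 ≈ 5.8309*I)
o = -7*(-11 - 3*I)/130 + 7*I*√34 (o = 7*(I*√34 - 1/((4 + 3*√(-1)) - 15)) = 7*(I*√34 - 1/((4 + 3*I) - 15)) = 7*(I*√34 - 1/(-11 + 3*I)) = 7*(I*√34 - (-11 - 3*I)/130) = 7*(-(-11 - 3*I)/130 + I*√34) = -7*(-11 - 3*I)/130 + 7*I*√34 ≈ 0.59231 + 40.978*I)
(-6*12 + o)² = (-6*12 + (77/130 + 21*I/130 + 7*I*√34))² = (-72 + (77/130 + 21*I/130 + 7*I*√34))² = (-9283/130 + 21*I/130 + 7*I*√34)²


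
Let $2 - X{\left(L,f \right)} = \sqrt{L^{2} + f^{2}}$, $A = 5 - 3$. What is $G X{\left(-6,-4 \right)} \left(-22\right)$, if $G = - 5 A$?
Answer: $440 - 440 \sqrt{13} \approx -1146.4$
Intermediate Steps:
$A = 2$ ($A = 5 - 3 = 2$)
$X{\left(L,f \right)} = 2 - \sqrt{L^{2} + f^{2}}$
$G = -10$ ($G = \left(-5\right) 2 = -10$)
$G X{\left(-6,-4 \right)} \left(-22\right) = - 10 \left(2 - \sqrt{\left(-6\right)^{2} + \left(-4\right)^{2}}\right) \left(-22\right) = - 10 \left(2 - \sqrt{36 + 16}\right) \left(-22\right) = - 10 \left(2 - \sqrt{52}\right) \left(-22\right) = - 10 \left(2 - 2 \sqrt{13}\right) \left(-22\right) = - 10 \left(-44 + 44 \sqrt{13}\right) = 440 - 440 \sqrt{13}$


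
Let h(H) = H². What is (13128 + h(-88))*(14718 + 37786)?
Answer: 1095863488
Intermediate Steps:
(13128 + h(-88))*(14718 + 37786) = (13128 + (-88)²)*(14718 + 37786) = (13128 + 7744)*52504 = 20872*52504 = 1095863488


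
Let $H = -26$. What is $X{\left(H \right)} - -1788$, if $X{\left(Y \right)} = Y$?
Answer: $1762$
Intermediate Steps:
$X{\left(H \right)} - -1788 = -26 - -1788 = -26 + 1788 = 1762$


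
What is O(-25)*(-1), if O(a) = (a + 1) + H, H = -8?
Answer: 32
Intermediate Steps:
O(a) = -7 + a (O(a) = (a + 1) - 8 = (1 + a) - 8 = -7 + a)
O(-25)*(-1) = (-7 - 25)*(-1) = -32*(-1) = 32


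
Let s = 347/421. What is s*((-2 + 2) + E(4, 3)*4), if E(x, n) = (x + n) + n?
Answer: 13880/421 ≈ 32.969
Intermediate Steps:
s = 347/421 (s = 347*(1/421) = 347/421 ≈ 0.82423)
E(x, n) = x + 2*n (E(x, n) = (n + x) + n = x + 2*n)
s*((-2 + 2) + E(4, 3)*4) = 347*((-2 + 2) + (4 + 2*3)*4)/421 = 347*(0 + (4 + 6)*4)/421 = 347*(0 + 10*4)/421 = 347*(0 + 40)/421 = (347/421)*40 = 13880/421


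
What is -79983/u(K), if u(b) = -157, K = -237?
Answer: 79983/157 ≈ 509.45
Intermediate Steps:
-79983/u(K) = -79983/(-157) = -79983*(-1/157) = 79983/157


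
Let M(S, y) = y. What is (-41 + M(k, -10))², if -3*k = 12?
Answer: 2601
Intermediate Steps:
k = -4 (k = -⅓*12 = -4)
(-41 + M(k, -10))² = (-41 - 10)² = (-51)² = 2601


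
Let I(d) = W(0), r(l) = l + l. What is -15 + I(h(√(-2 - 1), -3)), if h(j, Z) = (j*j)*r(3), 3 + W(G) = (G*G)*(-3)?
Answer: -18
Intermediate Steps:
r(l) = 2*l
W(G) = -3 - 3*G² (W(G) = -3 + (G*G)*(-3) = -3 + G²*(-3) = -3 - 3*G²)
h(j, Z) = 6*j² (h(j, Z) = (j*j)*(2*3) = j²*6 = 6*j²)
I(d) = -3 (I(d) = -3 - 3*0² = -3 - 3*0 = -3 + 0 = -3)
-15 + I(h(√(-2 - 1), -3)) = -15 - 3 = -18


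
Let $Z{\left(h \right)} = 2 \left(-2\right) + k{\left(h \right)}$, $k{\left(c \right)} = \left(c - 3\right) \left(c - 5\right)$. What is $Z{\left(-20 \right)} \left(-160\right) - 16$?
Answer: $-91376$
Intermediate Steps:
$k{\left(c \right)} = \left(-5 + c\right) \left(-3 + c\right)$ ($k{\left(c \right)} = \left(-3 + c\right) \left(-5 + c\right) = \left(-5 + c\right) \left(-3 + c\right)$)
$Z{\left(h \right)} = 11 + h^{2} - 8 h$ ($Z{\left(h \right)} = 2 \left(-2\right) + \left(15 + h^{2} - 8 h\right) = -4 + \left(15 + h^{2} - 8 h\right) = 11 + h^{2} - 8 h$)
$Z{\left(-20 \right)} \left(-160\right) - 16 = \left(11 + \left(-20\right)^{2} - -160\right) \left(-160\right) - 16 = \left(11 + 400 + 160\right) \left(-160\right) - 16 = 571 \left(-160\right) - 16 = -91360 - 16 = -91376$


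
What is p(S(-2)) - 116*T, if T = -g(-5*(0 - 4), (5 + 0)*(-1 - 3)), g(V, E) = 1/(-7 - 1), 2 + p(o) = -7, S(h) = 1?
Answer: -47/2 ≈ -23.500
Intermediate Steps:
p(o) = -9 (p(o) = -2 - 7 = -9)
g(V, E) = -⅛ (g(V, E) = 1/(-8) = -⅛)
T = ⅛ (T = -1*(-⅛) = ⅛ ≈ 0.12500)
p(S(-2)) - 116*T = -9 - 116*⅛ = -9 - 29/2 = -47/2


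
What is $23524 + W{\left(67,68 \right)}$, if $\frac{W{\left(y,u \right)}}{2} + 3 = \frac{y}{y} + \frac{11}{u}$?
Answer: $\frac{799691}{34} \approx 23520.0$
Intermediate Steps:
$W{\left(y,u \right)} = -4 + \frac{22}{u}$ ($W{\left(y,u \right)} = -6 + 2 \left(\frac{y}{y} + \frac{11}{u}\right) = -6 + 2 \left(1 + \frac{11}{u}\right) = -6 + \left(2 + \frac{22}{u}\right) = -4 + \frac{22}{u}$)
$23524 + W{\left(67,68 \right)} = 23524 - \left(4 - \frac{22}{68}\right) = 23524 + \left(-4 + 22 \cdot \frac{1}{68}\right) = 23524 + \left(-4 + \frac{11}{34}\right) = 23524 - \frac{125}{34} = \frac{799691}{34}$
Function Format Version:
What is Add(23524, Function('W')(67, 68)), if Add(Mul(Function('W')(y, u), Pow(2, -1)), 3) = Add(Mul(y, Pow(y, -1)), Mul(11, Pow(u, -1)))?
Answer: Rational(799691, 34) ≈ 23520.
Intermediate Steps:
Function('W')(y, u) = Add(-4, Mul(22, Pow(u, -1))) (Function('W')(y, u) = Add(-6, Mul(2, Add(Mul(y, Pow(y, -1)), Mul(11, Pow(u, -1))))) = Add(-6, Mul(2, Add(1, Mul(11, Pow(u, -1))))) = Add(-6, Add(2, Mul(22, Pow(u, -1)))) = Add(-4, Mul(22, Pow(u, -1))))
Add(23524, Function('W')(67, 68)) = Add(23524, Add(-4, Mul(22, Pow(68, -1)))) = Add(23524, Add(-4, Mul(22, Rational(1, 68)))) = Add(23524, Add(-4, Rational(11, 34))) = Add(23524, Rational(-125, 34)) = Rational(799691, 34)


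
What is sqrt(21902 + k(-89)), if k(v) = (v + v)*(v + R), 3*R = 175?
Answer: sqrt(246246)/3 ≈ 165.41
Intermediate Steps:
R = 175/3 (R = (1/3)*175 = 175/3 ≈ 58.333)
k(v) = 2*v*(175/3 + v) (k(v) = (v + v)*(v + 175/3) = (2*v)*(175/3 + v) = 2*v*(175/3 + v))
sqrt(21902 + k(-89)) = sqrt(21902 + (2/3)*(-89)*(175 + 3*(-89))) = sqrt(21902 + (2/3)*(-89)*(175 - 267)) = sqrt(21902 + (2/3)*(-89)*(-92)) = sqrt(21902 + 16376/3) = sqrt(82082/3) = sqrt(246246)/3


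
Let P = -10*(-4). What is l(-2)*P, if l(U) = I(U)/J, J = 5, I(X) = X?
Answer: -16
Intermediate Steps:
P = 40
l(U) = U/5
l(-2)*P = ((⅕)*(-2))*40 = -⅖*40 = -16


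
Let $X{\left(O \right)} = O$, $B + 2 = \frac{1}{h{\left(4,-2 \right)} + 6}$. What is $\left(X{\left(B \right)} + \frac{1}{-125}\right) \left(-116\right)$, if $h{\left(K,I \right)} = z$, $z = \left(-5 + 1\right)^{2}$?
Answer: $\frac{313026}{1375} \approx 227.66$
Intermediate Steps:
$z = 16$ ($z = \left(-4\right)^{2} = 16$)
$h{\left(K,I \right)} = 16$
$B = - \frac{43}{22}$ ($B = -2 + \frac{1}{16 + 6} = -2 + \frac{1}{22} = - \frac{43}{22} \approx -1.9545$)
$\left(X{\left(B \right)} + \frac{1}{-125}\right) \left(-116\right) = \left(- \frac{43}{22} + \frac{1}{-125}\right) \left(-116\right) = \left(- \frac{43}{22} - \frac{1}{125}\right) \left(-116\right) = \left(- \frac{5397}{2750}\right) \left(-116\right) = \frac{313026}{1375}$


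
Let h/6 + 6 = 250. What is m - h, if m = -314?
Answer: -1778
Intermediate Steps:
h = 1464 (h = -36 + 6*250 = -36 + 1500 = 1464)
m - h = -314 - 1*1464 = -314 - 1464 = -1778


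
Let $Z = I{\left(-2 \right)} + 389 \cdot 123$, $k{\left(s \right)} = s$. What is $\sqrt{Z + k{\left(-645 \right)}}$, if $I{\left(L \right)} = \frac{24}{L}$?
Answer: $11 \sqrt{390} \approx 217.23$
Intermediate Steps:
$Z = 47835$ ($Z = \frac{24}{-2} + 389 \cdot 123 = 24 \left(- \frac{1}{2}\right) + 47847 = -12 + 47847 = 47835$)
$\sqrt{Z + k{\left(-645 \right)}} = \sqrt{47835 - 645} = \sqrt{47190} = 11 \sqrt{390}$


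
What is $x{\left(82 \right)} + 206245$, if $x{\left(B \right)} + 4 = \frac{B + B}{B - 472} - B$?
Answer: $\frac{40200923}{195} \approx 2.0616 \cdot 10^{5}$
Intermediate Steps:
$x{\left(B \right)} = -4 - B + \frac{2 B}{-472 + B}$ ($x{\left(B \right)} = -4 - \left(B - \frac{B + B}{B - 472}\right) = -4 - \left(B - \frac{2 B}{-472 + B}\right) = -4 - B + \frac{2 B}{-472 + B}$)
$x{\left(82 \right)} + 206245 = \frac{1888 - 82^{2} + 470 \cdot 82}{-472 + 82} + 206245 = \frac{1888 - 6724 + 38540}{-390} + 206245 = - \frac{1888 - 6724 + 38540}{390} + 206245 = \left(- \frac{1}{390}\right) 33704 + 206245 = - \frac{16852}{195} + 206245 = \frac{40200923}{195}$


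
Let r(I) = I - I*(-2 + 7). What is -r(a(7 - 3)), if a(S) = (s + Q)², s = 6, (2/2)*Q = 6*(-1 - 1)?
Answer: 144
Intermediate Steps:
Q = -12 (Q = 6*(-1 - 1) = 6*(-2) = -12)
a(S) = 36 (a(S) = (6 - 12)² = (-6)² = 36)
r(I) = -4*I (r(I) = I - I*5 = I - 5*I = -4*I)
-r(a(7 - 3)) = -(-4)*36 = -1*(-144) = 144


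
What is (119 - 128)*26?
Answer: -234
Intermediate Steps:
(119 - 128)*26 = -9*26 = -234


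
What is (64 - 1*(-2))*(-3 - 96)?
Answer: -6534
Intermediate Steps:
(64 - 1*(-2))*(-3 - 96) = (64 + 2)*(-99) = 66*(-99) = -6534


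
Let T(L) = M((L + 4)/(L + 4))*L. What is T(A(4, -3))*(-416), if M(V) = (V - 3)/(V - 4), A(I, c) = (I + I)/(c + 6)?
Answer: -6656/9 ≈ -739.56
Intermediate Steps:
A(I, c) = 2*I/(6 + c) (A(I, c) = (2*I)/(6 + c) = 2*I/(6 + c))
M(V) = (-3 + V)/(-4 + V)
T(L) = 2*L/3 (T(L) = ((-3 + (L + 4)/(L + 4))/(-4 + (L + 4)/(L + 4)))*L = ((-3 + (4 + L)/(4 + L))/(-4 + (4 + L)/(4 + L)))*L = ((-3 + 1)/(-4 + 1))*L = (-2/(-3))*L = (-1/3*(-2))*L = 2*L/3)
T(A(4, -3))*(-416) = (2*(2*4/(6 - 3))/3)*(-416) = (2*(2*4/3)/3)*(-416) = (2*(2*4*(1/3))/3)*(-416) = ((2/3)*(8/3))*(-416) = (16/9)*(-416) = -6656/9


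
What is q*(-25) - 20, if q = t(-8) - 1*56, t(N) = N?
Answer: 1580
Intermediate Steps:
q = -64 (q = -8 - 1*56 = -8 - 56 = -64)
q*(-25) - 20 = -64*(-25) - 20 = 1600 - 20 = 1580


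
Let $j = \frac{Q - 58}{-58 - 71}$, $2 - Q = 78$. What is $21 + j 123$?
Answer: $\frac{6397}{43} \approx 148.77$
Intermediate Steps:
$Q = -76$ ($Q = 2 - 78 = -76$)
$j = \frac{134}{129}$ ($j = \frac{-76 - 58}{-58 - 71} = - \frac{134}{-129} = \left(-134\right) \left(- \frac{1}{129}\right) = \frac{134}{129} \approx 1.0388$)
$21 + j 123 = 21 + \frac{134}{129} \cdot 123 = 21 + \frac{5494}{43} = \frac{6397}{43}$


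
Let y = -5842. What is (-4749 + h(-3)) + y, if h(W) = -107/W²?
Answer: -95426/9 ≈ -10603.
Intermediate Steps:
h(W) = -107/W²
(-4749 + h(-3)) + y = (-4749 - 107/(-3)²) - 5842 = (-4749 - 107*⅑) - 5842 = (-4749 - 107/9) - 5842 = -42848/9 - 5842 = -95426/9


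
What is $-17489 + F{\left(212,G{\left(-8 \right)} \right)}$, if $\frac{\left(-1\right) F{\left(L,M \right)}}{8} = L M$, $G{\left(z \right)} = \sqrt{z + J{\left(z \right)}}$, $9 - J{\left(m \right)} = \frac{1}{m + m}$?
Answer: $-17489 - 424 \sqrt{17} \approx -19237.0$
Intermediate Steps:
$J{\left(m \right)} = 9 - \frac{1}{2 m}$ ($J{\left(m \right)} = 9 - \frac{1}{m + m} = 9 - \frac{1}{2 m}$)
$G{\left(z \right)} = \sqrt{9 + z - \frac{1}{2 z}}$ ($G{\left(z \right)} = \sqrt{z + \left(9 - \frac{1}{2 z}\right)} = \sqrt{9 + z - \frac{1}{2 z}}$)
$F{\left(L,M \right)} = - 8 L M$
$-17489 + F{\left(212,G{\left(-8 \right)} \right)} = -17489 - 1696 \frac{\sqrt{36 - \frac{2}{-8} + 4 \left(-8\right)}}{2} = -17489 - 1696 \frac{\sqrt{36 - - \frac{1}{4} - 32}}{2} = -17489 - 1696 \frac{\sqrt{36 + \frac{1}{4} - 32}}{2} = -17489 - 1696 \frac{\sqrt{\frac{17}{4}}}{2} = -17489 - 1696 \frac{\frac{1}{2} \sqrt{17}}{2} = -17489 - 1696 \frac{\sqrt{17}}{4} = -17489 - 424 \sqrt{17}$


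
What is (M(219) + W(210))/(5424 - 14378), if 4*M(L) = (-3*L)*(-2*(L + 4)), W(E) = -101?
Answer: -146309/17908 ≈ -8.1700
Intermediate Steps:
M(L) = -3*L*(-8 - 2*L)/4 (M(L) = ((-3*L)*(-2*(L + 4)))/4 = ((-3*L)*(-2*(4 + L)))/4 = ((-3*L)*(-8 - 2*L))/4 = (-3*L*(-8 - 2*L))/4 = -3*L*(-8 - 2*L)/4)
(M(219) + W(210))/(5424 - 14378) = ((3/2)*219*(4 + 219) - 101)/(5424 - 14378) = ((3/2)*219*223 - 101)/(-8954) = (146511/2 - 101)*(-1/8954) = (146309/2)*(-1/8954) = -146309/17908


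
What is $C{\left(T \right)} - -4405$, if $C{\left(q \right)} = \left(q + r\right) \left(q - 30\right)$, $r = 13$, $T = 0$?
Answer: $4015$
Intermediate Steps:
$C{\left(q \right)} = \left(-30 + q\right) \left(13 + q\right)$ ($C{\left(q \right)} = \left(q + 13\right) \left(q - 30\right) = \left(13 + q\right) \left(-30 + q\right) = \left(-30 + q\right) \left(13 + q\right)$)
$C{\left(T \right)} - -4405 = \left(-390 + 0^{2} - 0\right) - -4405 = \left(-390 + 0 + 0\right) + 4405 = -390 + 4405 = 4015$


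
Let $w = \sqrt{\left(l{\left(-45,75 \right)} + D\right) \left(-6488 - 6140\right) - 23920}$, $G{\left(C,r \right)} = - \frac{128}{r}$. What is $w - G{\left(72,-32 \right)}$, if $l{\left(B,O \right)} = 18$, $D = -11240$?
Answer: $-4 + 2 \sqrt{35421874} \approx 11899.0$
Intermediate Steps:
$w = 2 \sqrt{35421874}$ ($w = \sqrt{\left(18 - 11240\right) \left(-6488 - 6140\right) - 23920} = \sqrt{\left(-11222\right) \left(-12628\right) - 23920} = \sqrt{141711416 - 23920} = \sqrt{141687496} = 2 \sqrt{35421874} \approx 11903.0$)
$w - G{\left(72,-32 \right)} = 2 \sqrt{35421874} - - \frac{128}{-32} = 2 \sqrt{35421874} - \left(-128\right) \left(- \frac{1}{32}\right) = 2 \sqrt{35421874} - 4 = -4 + 2 \sqrt{35421874}$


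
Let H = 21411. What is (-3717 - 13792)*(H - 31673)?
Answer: 179677358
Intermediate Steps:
(-3717 - 13792)*(H - 31673) = (-3717 - 13792)*(21411 - 31673) = -17509*(-10262) = 179677358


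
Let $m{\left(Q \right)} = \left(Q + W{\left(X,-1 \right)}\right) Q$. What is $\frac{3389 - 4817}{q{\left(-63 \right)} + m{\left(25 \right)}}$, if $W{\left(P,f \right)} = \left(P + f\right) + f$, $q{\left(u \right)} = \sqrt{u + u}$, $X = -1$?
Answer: $- \frac{392700}{151313} + \frac{2142 i \sqrt{14}}{151313} \approx -2.5953 + 0.052967 i$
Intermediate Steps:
$q{\left(u \right)} = \sqrt{2} \sqrt{u}$ ($q{\left(u \right)} = \sqrt{2 u} = \sqrt{2} \sqrt{u}$)
$W{\left(P,f \right)} = P + 2 f$
$m{\left(Q \right)} = Q \left(-3 + Q\right)$ ($m{\left(Q \right)} = \left(Q + \left(-1 + 2 \left(-1\right)\right)\right) Q = \left(Q - 3\right) Q = \left(-3 + Q\right) Q = Q \left(-3 + Q\right)$)
$\frac{3389 - 4817}{q{\left(-63 \right)} + m{\left(25 \right)}} = \frac{3389 - 4817}{\sqrt{2} \sqrt{-63} + 25 \left(-3 + 25\right)} = - \frac{1428}{\sqrt{2} \cdot 3 i \sqrt{7} + 25 \cdot 22} = - \frac{1428}{3 i \sqrt{14} + 550} = - \frac{1428}{550 + 3 i \sqrt{14}}$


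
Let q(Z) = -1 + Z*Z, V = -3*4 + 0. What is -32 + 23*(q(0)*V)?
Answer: 244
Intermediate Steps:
V = -12 (V = -12 + 0 = -12)
q(Z) = -1 + Z²
-32 + 23*(q(0)*V) = -32 + 23*((-1 + 0²)*(-12)) = -32 + 23*((-1 + 0)*(-12)) = -32 + 23*(-1*(-12)) = -32 + 23*12 = -32 + 276 = 244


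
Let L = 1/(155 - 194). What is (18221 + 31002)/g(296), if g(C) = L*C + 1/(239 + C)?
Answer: -1027037895/158321 ≈ -6487.1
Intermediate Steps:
L = -1/39 (L = 1/(-39) = -1/39 ≈ -0.025641)
g(C) = 1/(239 + C) - C/39 (g(C) = -C/39 + 1/(239 + C) = 1/(239 + C) - C/39)
(18221 + 31002)/g(296) = (18221 + 31002)/(((39 - 1*296² - 239*296)/(39*(239 + 296)))) = 49223/(((1/39)*(39 - 1*87616 - 70744)/535)) = 49223/(((1/39)*(1/535)*(39 - 87616 - 70744))) = 49223/(((1/39)*(1/535)*(-158321))) = 49223/(-158321/20865) = 49223*(-20865/158321) = -1027037895/158321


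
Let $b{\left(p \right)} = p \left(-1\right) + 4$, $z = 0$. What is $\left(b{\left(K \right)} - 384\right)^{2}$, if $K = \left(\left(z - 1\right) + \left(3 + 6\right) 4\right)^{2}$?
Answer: $2576025$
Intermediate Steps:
$K = 1225$ ($K = \left(\left(0 - 1\right) + \left(3 + 6\right) 4\right)^{2} = \left(-1 + 9 \cdot 4\right)^{2} = \left(-1 + 36\right)^{2} = 35^{2} = 1225$)
$b{\left(p \right)} = 4 - p$ ($b{\left(p \right)} = - p + 4 = 4 - p$)
$\left(b{\left(K \right)} - 384\right)^{2} = \left(\left(4 - 1225\right) - 384\right)^{2} = \left(-1221 - 384\right)^{2} = \left(-1605\right)^{2} = 2576025$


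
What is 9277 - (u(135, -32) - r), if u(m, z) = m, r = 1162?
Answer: 10304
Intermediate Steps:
9277 - (u(135, -32) - r) = 9277 - (135 - 1*1162) = 9277 - (135 - 1162) = 9277 - 1*(-1027) = 9277 + 1027 = 10304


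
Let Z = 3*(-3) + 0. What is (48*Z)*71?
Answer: -30672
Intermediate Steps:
Z = -9 (Z = -9 + 0 = -9)
(48*Z)*71 = (48*(-9))*71 = -432*71 = -30672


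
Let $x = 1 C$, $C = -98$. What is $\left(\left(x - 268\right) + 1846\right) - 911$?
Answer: $569$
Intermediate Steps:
$x = -98$ ($x = 1 \left(-98\right) = -98$)
$\left(\left(x - 268\right) + 1846\right) - 911 = \left(\left(-98 - 268\right) + 1846\right) - 911 = \left(-366 + 1846\right) - 911 = 1480 - 911 = 569$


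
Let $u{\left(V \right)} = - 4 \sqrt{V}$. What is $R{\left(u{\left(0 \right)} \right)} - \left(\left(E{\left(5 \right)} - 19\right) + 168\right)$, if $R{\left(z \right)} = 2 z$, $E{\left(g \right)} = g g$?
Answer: $-174$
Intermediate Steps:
$E{\left(g \right)} = g^{2}$
$R{\left(u{\left(0 \right)} \right)} - \left(\left(E{\left(5 \right)} - 19\right) + 168\right) = 2 \left(- 4 \sqrt{0}\right) - \left(\left(5^{2} - 19\right) + 168\right) = 2 \left(\left(-4\right) 0\right) - \left(\left(25 - 19\right) + 168\right) = 2 \cdot 0 - \left(6 + 168\right) = 0 - 174 = -174$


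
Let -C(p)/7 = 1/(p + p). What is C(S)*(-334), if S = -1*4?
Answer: -1169/4 ≈ -292.25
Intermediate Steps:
S = -4
C(p) = -7/(2*p) (C(p) = -7/(p + p) = -7*1/(2*p) = -7/(2*p))
C(S)*(-334) = -7/2/(-4)*(-334) = -7/2*(-1/4)*(-334) = (7/8)*(-334) = -1169/4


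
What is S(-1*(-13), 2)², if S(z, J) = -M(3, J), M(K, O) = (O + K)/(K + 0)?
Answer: 25/9 ≈ 2.7778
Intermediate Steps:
M(K, O) = (K + O)/K
S(z, J) = -1 - J/3 (S(z, J) = -(3 + J)/3 = -(1 + J/3) = -1 - J/3)
S(-1*(-13), 2)² = (-1 - ⅓*2)² = (-1 - ⅔)² = (-5/3)² = 25/9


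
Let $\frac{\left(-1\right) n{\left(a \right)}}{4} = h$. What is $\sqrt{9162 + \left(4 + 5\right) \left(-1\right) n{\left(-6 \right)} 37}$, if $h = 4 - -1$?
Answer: $3 \sqrt{1758} \approx 125.79$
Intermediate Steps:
$h = 5$ ($h = 4 + 1 = 5$)
$n{\left(a \right)} = -20$ ($n{\left(a \right)} = \left(-4\right) 5 = -20$)
$\sqrt{9162 + \left(4 + 5\right) \left(-1\right) n{\left(-6 \right)} 37} = \sqrt{9162 + \left(4 + 5\right) \left(-1\right) \left(-20\right) 37} = \sqrt{9162 + 9 \left(-1\right) \left(-20\right) 37} = \sqrt{9162 + \left(-9\right) \left(-20\right) 37} = \sqrt{9162 + 180 \cdot 37} = \sqrt{9162 + 6660} = \sqrt{15822} = 3 \sqrt{1758}$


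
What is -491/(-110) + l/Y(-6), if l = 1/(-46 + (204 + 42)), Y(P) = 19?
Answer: 186591/41800 ≈ 4.4639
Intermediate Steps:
l = 1/200 (l = 1/(-46 + 246) = 1/200 ≈ 0.0050000)
-491/(-110) + l/Y(-6) = -491/(-110) + (1/200)/19 = -491*(-1/110) + (1/200)*(1/19) = 491/110 + 1/3800 = 186591/41800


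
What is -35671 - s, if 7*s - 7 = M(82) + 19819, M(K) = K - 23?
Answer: -269582/7 ≈ -38512.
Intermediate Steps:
M(K) = -23 + K
s = 19885/7 (s = 1 + ((-23 + 82) + 19819)/7 = 1 + (59 + 19819)/7 = 1 + (⅐)*19878 = 1 + 19878/7 = 19885/7 ≈ 2840.7)
-35671 - s = -35671 - 1*19885/7 = -35671 - 19885/7 = -269582/7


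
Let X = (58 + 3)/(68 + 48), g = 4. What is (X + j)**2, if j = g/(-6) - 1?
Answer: 157609/121104 ≈ 1.3014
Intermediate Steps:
j = -5/3 (j = 4/(-6) - 1 = -1/6*4 - 1 = -2/3 - 1 = -5/3 ≈ -1.6667)
X = 61/116 ≈ 0.52586
(X + j)**2 = (61/116 - 5/3)**2 = (-397/348)**2 = 157609/121104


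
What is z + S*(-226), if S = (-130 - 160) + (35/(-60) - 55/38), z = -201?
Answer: 7500965/114 ≈ 65798.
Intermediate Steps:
S = -66583/228 (S = -290 + (35*(-1/60) - 55*1/38) = -290 + (-7/12 - 55/38) = -290 - 463/228 = -66583/228 ≈ -292.03)
z + S*(-226) = -201 - 66583/228*(-226) = -201 + 7523879/114 = 7500965/114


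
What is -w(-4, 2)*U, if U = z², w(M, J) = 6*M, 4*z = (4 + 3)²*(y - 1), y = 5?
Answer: 57624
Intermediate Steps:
z = 49 (z = ((4 + 3)²*(5 - 1))/4 = (7²*4)/4 = (49*4)/4 = (¼)*196 = 49)
U = 2401 (U = 49² = 2401)
-w(-4, 2)*U = -6*(-4)*2401 = -(-24)*2401 = -1*(-57624) = 57624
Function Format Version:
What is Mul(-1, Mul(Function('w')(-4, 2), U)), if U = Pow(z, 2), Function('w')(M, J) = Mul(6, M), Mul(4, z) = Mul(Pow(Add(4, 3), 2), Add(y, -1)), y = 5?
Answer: 57624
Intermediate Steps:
z = 49 (z = Mul(Rational(1, 4), Mul(Pow(Add(4, 3), 2), Add(5, -1))) = Mul(Rational(1, 4), Mul(Pow(7, 2), 4)) = Mul(Rational(1, 4), Mul(49, 4)) = Mul(Rational(1, 4), 196) = 49)
U = 2401 (U = Pow(49, 2) = 2401)
Mul(-1, Mul(Function('w')(-4, 2), U)) = Mul(-1, Mul(Mul(6, -4), 2401)) = Mul(-1, Mul(-24, 2401)) = Mul(-1, -57624) = 57624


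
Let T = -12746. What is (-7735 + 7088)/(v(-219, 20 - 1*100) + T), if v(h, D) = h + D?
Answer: 647/13045 ≈ 0.049598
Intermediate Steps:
v(h, D) = D + h
(-7735 + 7088)/(v(-219, 20 - 1*100) + T) = (-7735 + 7088)/(((20 - 1*100) - 219) - 12746) = -647/(((20 - 100) - 219) - 12746) = -647/((-80 - 219) - 12746) = -647/(-299 - 12746) = -647/(-13045) = -647*(-1/13045) = 647/13045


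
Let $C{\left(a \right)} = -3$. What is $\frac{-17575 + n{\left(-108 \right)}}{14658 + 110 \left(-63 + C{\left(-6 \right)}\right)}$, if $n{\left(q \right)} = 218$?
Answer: $- \frac{17357}{7398} \approx -2.3462$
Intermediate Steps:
$\frac{-17575 + n{\left(-108 \right)}}{14658 + 110 \left(-63 + C{\left(-6 \right)}\right)} = \frac{-17575 + 218}{14658 + 110 \left(-63 - 3\right)} = - \frac{17357}{14658 + 110 \left(-66\right)} = - \frac{17357}{14658 - 7260} = - \frac{17357}{7398}$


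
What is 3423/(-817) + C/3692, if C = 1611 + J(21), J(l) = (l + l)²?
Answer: -9880341/3016364 ≈ -3.2756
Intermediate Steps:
J(l) = 4*l² (J(l) = (2*l)² = 4*l²)
C = 3375 (C = 1611 + 4*21² = 1611 + 4*441 = 1611 + 1764 = 3375)
3423/(-817) + C/3692 = 3423/(-817) + 3375/3692 = 3423*(-1/817) + 3375*(1/3692) = -3423/817 + 3375/3692 = -9880341/3016364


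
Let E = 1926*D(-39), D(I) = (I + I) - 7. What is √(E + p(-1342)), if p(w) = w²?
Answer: √1637254 ≈ 1279.6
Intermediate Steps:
D(I) = -7 + 2*I (D(I) = 2*I - 7 = -7 + 2*I)
E = -163710 (E = 1926*(-7 + 2*(-39)) = 1926*(-7 - 78) = 1926*(-85) = -163710)
√(E + p(-1342)) = √(-163710 + (-1342)²) = √(-163710 + 1800964) = √1637254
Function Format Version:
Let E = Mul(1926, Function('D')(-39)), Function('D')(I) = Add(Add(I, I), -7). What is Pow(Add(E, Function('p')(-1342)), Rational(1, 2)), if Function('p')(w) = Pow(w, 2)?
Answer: Pow(1637254, Rational(1, 2)) ≈ 1279.6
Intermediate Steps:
Function('D')(I) = Add(-7, Mul(2, I)) (Function('D')(I) = Add(Mul(2, I), -7) = Add(-7, Mul(2, I)))
E = -163710 (E = Mul(1926, Add(-7, Mul(2, -39))) = Mul(1926, Add(-7, -78)) = Mul(1926, -85) = -163710)
Pow(Add(E, Function('p')(-1342)), Rational(1, 2)) = Pow(Add(-163710, Pow(-1342, 2)), Rational(1, 2)) = Pow(Add(-163710, 1800964), Rational(1, 2)) = Pow(1637254, Rational(1, 2))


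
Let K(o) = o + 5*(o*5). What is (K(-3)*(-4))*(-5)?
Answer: -1560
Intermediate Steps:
K(o) = 26*o (K(o) = o + 5*(5*o) = o + 25*o = 26*o)
(K(-3)*(-4))*(-5) = ((26*(-3))*(-4))*(-5) = -78*(-4)*(-5) = 312*(-5) = -1560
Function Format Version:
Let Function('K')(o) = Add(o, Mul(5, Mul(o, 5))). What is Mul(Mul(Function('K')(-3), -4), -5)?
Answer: -1560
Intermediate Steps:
Function('K')(o) = Mul(26, o) (Function('K')(o) = Add(o, Mul(5, Mul(5, o))) = Add(o, Mul(25, o)) = Mul(26, o))
Mul(Mul(Function('K')(-3), -4), -5) = Mul(Mul(Mul(26, -3), -4), -5) = Mul(Mul(-78, -4), -5) = Mul(312, -5) = -1560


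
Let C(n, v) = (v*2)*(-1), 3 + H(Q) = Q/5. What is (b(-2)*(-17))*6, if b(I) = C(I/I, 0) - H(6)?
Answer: -918/5 ≈ -183.60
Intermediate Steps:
H(Q) = -3 + Q/5
C(n, v) = -2*v (C(n, v) = (2*v)*(-1) = -2*v)
b(I) = 9/5 (b(I) = -2*0 - (-3 + (⅕)*6) = 0 - (-3 + 6/5) = 0 - 1*(-9/5) = 0 + 9/5 = 9/5)
(b(-2)*(-17))*6 = ((9/5)*(-17))*6 = -153/5*6 = -918/5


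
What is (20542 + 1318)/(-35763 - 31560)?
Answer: -21860/67323 ≈ -0.32470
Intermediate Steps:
(20542 + 1318)/(-35763 - 31560) = 21860/(-67323) = 21860*(-1/67323) = -21860/67323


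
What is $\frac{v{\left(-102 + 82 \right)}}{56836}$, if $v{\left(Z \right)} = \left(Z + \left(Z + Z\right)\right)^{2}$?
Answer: $\frac{900}{14209} \approx 0.06334$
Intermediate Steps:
$v{\left(Z \right)} = 9 Z^{2}$ ($v{\left(Z \right)} = \left(Z + 2 Z\right)^{2} = \left(3 Z\right)^{2} = 9 Z^{2}$)
$\frac{v{\left(-102 + 82 \right)}}{56836} = \frac{9 \left(-102 + 82\right)^{2}}{56836} = 9 \left(-20\right)^{2} \cdot \frac{1}{56836} = 9 \cdot 400 \cdot \frac{1}{56836} = 3600 \cdot \frac{1}{56836} = \frac{900}{14209}$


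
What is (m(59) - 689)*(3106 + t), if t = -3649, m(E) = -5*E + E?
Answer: 502275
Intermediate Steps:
m(E) = -4*E
(m(59) - 689)*(3106 + t) = (-4*59 - 689)*(3106 - 3649) = (-236 - 689)*(-543) = -925*(-543) = 502275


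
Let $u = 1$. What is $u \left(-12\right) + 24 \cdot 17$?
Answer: $396$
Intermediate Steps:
$u \left(-12\right) + 24 \cdot 17 = 1 \left(-12\right) + 24 \cdot 17 = -12 + 408 = 396$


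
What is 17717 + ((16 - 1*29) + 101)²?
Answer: 25461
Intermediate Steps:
17717 + ((16 - 1*29) + 101)² = 17717 + ((16 - 29) + 101)² = 17717 + (-13 + 101)² = 17717 + 88² = 17717 + 7744 = 25461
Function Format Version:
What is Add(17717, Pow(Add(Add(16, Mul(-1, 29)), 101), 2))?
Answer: 25461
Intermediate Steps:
Add(17717, Pow(Add(Add(16, Mul(-1, 29)), 101), 2)) = Add(17717, Pow(Add(Add(16, -29), 101), 2)) = Add(17717, Pow(Add(-13, 101), 2)) = Add(17717, Pow(88, 2)) = Add(17717, 7744) = 25461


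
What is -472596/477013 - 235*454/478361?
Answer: -276964012126/228184415693 ≈ -1.2138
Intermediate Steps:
-472596/477013 - 235*454/478361 = -472596*1/477013 - 106690*1/478361 = -472596/477013 - 106690/478361 = -276964012126/228184415693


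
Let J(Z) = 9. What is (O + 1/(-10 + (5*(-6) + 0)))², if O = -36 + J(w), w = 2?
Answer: 1168561/1600 ≈ 730.35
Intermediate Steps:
O = -27 (O = -36 + 9 = -27)
(O + 1/(-10 + (5*(-6) + 0)))² = (-27 + 1/(-10 + (5*(-6) + 0)))² = (-27 + 1/(-10 + (-30 + 0)))² = (-27 + 1/(-10 - 30))² = (-27 + 1/(-40))² = (-27 - 1/40)² = (-1081/40)² = 1168561/1600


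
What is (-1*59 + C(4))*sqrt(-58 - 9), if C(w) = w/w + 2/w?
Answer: -115*I*sqrt(67)/2 ≈ -470.66*I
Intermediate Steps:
C(w) = 1 + 2/w
(-1*59 + C(4))*sqrt(-58 - 9) = (-1*59 + (2 + 4)/4)*sqrt(-58 - 9) = (-59 + (1/4)*6)*sqrt(-67) = (-59 + 3/2)*(I*sqrt(67)) = -115*I*sqrt(67)/2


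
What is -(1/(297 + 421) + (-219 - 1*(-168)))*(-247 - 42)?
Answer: -10582313/718 ≈ -14739.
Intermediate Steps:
-(1/(297 + 421) + (-219 - 1*(-168)))*(-247 - 42) = -(1/718 + (-219 + 168))*(-289) = -(1/718 - 51)*(-289) = -(-36617)*(-289)/718 = -1*10582313/718 = -10582313/718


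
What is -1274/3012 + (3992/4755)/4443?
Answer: -4483848751/10605485430 ≈ -0.42279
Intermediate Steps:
-1274/3012 + (3992/4755)/4443 = -1274*1/3012 + (3992*(1/4755))*(1/4443) = -637/1506 + (3992/4755)*(1/4443) = -637/1506 + 3992/21126465 = -4483848751/10605485430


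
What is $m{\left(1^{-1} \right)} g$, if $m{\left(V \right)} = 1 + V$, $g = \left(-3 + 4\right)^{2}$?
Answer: $2$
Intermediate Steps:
$g = 1$ ($g = 1^{2} = 1$)
$m{\left(1^{-1} \right)} g = \left(1 + 1^{-1}\right) 1 = \left(1 + 1\right) 1 = 2 \cdot 1 = 2$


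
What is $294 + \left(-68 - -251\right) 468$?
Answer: $85938$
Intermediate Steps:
$294 + \left(-68 - -251\right) 468 = 294 + \left(-68 + 251\right) 468 = 294 + 183 \cdot 468 = 294 + 85644 = 85938$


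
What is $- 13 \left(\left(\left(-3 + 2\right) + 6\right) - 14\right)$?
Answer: $117$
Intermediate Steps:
$- 13 \left(\left(\left(-3 + 2\right) + 6\right) - 14\right) = - 13 \left(\left(-1 + 6\right) - 14\right) = - 13 \left(5 - 14\right) = \left(-13\right) \left(-9\right) = 117$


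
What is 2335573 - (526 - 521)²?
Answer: 2335548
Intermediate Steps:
2335573 - (526 - 521)² = 2335573 - 1*5² = 2335573 - 1*25 = 2335573 - 25 = 2335548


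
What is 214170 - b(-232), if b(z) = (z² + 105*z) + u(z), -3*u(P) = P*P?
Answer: 607942/3 ≈ 2.0265e+5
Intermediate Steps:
u(P) = -P²/3 (u(P) = -P*P/3 = -P²/3)
b(z) = 105*z + 2*z²/3 (b(z) = (z² + 105*z) - z²/3 = 105*z + 2*z²/3)
214170 - b(-232) = 214170 - (-232)*(315 + 2*(-232))/3 = 214170 - (-232)*(315 - 464)/3 = 214170 - (-232)*(-149)/3 = 214170 - 1*34568/3 = 214170 - 34568/3 = 607942/3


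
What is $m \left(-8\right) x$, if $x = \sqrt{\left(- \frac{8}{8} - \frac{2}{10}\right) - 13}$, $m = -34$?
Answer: $\frac{272 i \sqrt{355}}{5} \approx 1025.0 i$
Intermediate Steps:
$x = \frac{i \sqrt{355}}{5}$ ($x = \sqrt{\left(\left(-8\right) \frac{1}{8} - \frac{1}{5}\right) - 13} = \sqrt{\left(-1 - \frac{1}{5}\right) - 13} = \sqrt{- \frac{6}{5} - 13} = \sqrt{- \frac{71}{5}} = \frac{i \sqrt{355}}{5} \approx 3.7683 i$)
$m \left(-8\right) x = \left(-34\right) \left(-8\right) \frac{i \sqrt{355}}{5} = 272 \frac{i \sqrt{355}}{5} = \frac{272 i \sqrt{355}}{5}$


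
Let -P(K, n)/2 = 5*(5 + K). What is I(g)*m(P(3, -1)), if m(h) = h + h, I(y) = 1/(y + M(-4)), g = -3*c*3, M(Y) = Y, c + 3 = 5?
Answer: 80/11 ≈ 7.2727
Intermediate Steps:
c = 2 (c = -3 + 5 = 2)
P(K, n) = -50 - 10*K (P(K, n) = -10*(5 + K) = -2*(25 + 5*K) = -50 - 10*K)
g = -18 (g = -3*2*3 = -6*3 = -18)
I(y) = 1/(-4 + y) (I(y) = 1/(y - 4) = 1/(-4 + y))
m(h) = 2*h
I(g)*m(P(3, -1)) = (2*(-50 - 10*3))/(-4 - 18) = (2*(-50 - 30))/(-22) = -(-80)/11 = -1/22*(-160) = 80/11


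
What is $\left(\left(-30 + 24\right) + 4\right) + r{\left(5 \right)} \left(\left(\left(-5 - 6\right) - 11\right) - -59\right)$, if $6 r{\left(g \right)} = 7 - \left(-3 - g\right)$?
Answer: $\frac{181}{2} \approx 90.5$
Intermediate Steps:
$r{\left(g \right)} = \frac{5}{3} + \frac{g}{6}$ ($r{\left(g \right)} = \frac{7 - \left(-3 - g\right)}{6} = \frac{7 + \left(3 + g\right)}{6} = \frac{10 + g}{6} = \frac{5}{3} + \frac{g}{6}$)
$\left(\left(-30 + 24\right) + 4\right) + r{\left(5 \right)} \left(\left(\left(-5 - 6\right) - 11\right) - -59\right) = \left(\left(-30 + 24\right) + 4\right) + \left(\frac{5}{3} + \frac{1}{6} \cdot 5\right) \left(\left(\left(-5 - 6\right) - 11\right) - -59\right) = \left(-6 + 4\right) + \left(\frac{5}{3} + \frac{5}{6}\right) \left(\left(-11 - 11\right) + 59\right) = -2 + \frac{5 \left(-22 + 59\right)}{2} = -2 + \frac{5}{2} \cdot 37 = -2 + \frac{185}{2} = \frac{181}{2}$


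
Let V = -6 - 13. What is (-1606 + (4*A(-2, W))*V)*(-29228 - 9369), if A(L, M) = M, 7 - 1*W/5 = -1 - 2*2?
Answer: 237989102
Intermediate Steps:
W = 60 (W = 35 - 5*(-1 - 2*2) = 35 - 5*(-1 - 1*4) = 35 - 5*(-1 - 4) = 35 - 5*(-5) = 35 + 25 = 60)
V = -19
(-1606 + (4*A(-2, W))*V)*(-29228 - 9369) = (-1606 + (4*60)*(-19))*(-29228 - 9369) = (-1606 + 240*(-19))*(-38597) = (-1606 - 4560)*(-38597) = -6166*(-38597) = 237989102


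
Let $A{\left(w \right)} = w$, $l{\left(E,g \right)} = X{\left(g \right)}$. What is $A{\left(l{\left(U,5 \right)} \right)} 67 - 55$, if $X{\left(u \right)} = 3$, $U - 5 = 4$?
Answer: $146$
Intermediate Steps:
$U = 9$ ($U = 5 + 4 = 9$)
$l{\left(E,g \right)} = 3$
$A{\left(l{\left(U,5 \right)} \right)} 67 - 55 = 3 \cdot 67 - 55 = 201 - 55 = 146$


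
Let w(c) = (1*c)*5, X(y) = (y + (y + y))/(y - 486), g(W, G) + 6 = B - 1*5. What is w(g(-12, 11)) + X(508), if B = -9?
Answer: -338/11 ≈ -30.727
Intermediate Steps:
g(W, G) = -20 (g(W, G) = -6 + (-9 - 1*5) = -6 + (-9 - 5) = -6 - 14 = -20)
X(y) = 3*y/(-486 + y) (X(y) = (y + 2*y)/(-486 + y) = (3*y)/(-486 + y) = 3*y/(-486 + y))
w(c) = 5*c (w(c) = c*5 = 5*c)
w(g(-12, 11)) + X(508) = 5*(-20) + 3*508/(-486 + 508) = -100 + 3*508/22 = -100 + 3*508*(1/22) = -100 + 762/11 = -338/11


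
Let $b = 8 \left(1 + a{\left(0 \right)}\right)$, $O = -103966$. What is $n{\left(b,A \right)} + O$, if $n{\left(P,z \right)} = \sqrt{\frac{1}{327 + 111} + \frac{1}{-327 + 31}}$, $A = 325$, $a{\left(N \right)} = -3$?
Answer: $-103966 + \frac{i \sqrt{1150626}}{32412} \approx -1.0397 \cdot 10^{5} + 0.033095 i$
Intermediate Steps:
$b = -16$ ($b = 8 \left(1 - 3\right) = 8 \left(-2\right) = -16$)
$n{\left(P,z \right)} = \frac{i \sqrt{1150626}}{32412}$ ($n{\left(P,z \right)} = \sqrt{\frac{1}{438} + \frac{1}{-296}} = \sqrt{\frac{1}{438} - \frac{1}{296}} = \sqrt{- \frac{71}{64824}} = \frac{i \sqrt{1150626}}{32412}$)
$n{\left(b,A \right)} + O = \frac{i \sqrt{1150626}}{32412} - 103966 = -103966 + \frac{i \sqrt{1150626}}{32412}$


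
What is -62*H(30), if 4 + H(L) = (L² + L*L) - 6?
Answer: -110980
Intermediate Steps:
H(L) = -10 + 2*L² (H(L) = -4 + ((L² + L*L) - 6) = -4 + ((L² + L²) - 6) = -4 + (2*L² - 6) = -4 + (-6 + 2*L²) = -10 + 2*L²)
-62*H(30) = -62*(-10 + 2*30²) = -62*(-10 + 2*900) = -62*(-10 + 1800) = -62*1790 = -110980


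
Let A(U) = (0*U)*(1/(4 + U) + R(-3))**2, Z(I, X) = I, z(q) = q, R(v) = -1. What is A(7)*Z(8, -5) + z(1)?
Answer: 1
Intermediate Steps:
A(U) = 0 (A(U) = (0*U)*(1/(4 + U) - 1)**2 = 0*(-1 + 1/(4 + U))**2 = 0)
A(7)*Z(8, -5) + z(1) = 0*8 + 1 = 0 + 1 = 1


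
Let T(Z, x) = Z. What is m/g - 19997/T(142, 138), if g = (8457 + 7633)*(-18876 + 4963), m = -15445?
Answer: -223826481315/1589407207 ≈ -140.82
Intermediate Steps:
g = -223860170 (g = 16090*(-13913) = -223860170)
m/g - 19997/T(142, 138) = -15445/(-223860170) - 19997/142 = -15445*(-1/223860170) - 19997*1/142 = 3089/44772034 - 19997/142 = -223826481315/1589407207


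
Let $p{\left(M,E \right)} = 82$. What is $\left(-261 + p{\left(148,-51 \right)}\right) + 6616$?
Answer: $6437$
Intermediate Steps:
$\left(-261 + p{\left(148,-51 \right)}\right) + 6616 = \left(-261 + 82\right) + 6616 = -179 + 6616 = 6437$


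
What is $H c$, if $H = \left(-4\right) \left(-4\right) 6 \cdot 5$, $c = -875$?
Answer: $-420000$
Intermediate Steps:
$H = 480$ ($H = 16 \cdot 6 \cdot 5 = 96 \cdot 5 = 480$)
$H c = 480 \left(-875\right) = -420000$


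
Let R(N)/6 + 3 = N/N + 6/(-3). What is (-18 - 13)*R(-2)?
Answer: 744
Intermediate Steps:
R(N) = -24 (R(N) = -18 + 6*(N/N + 6/(-3)) = -18 + 6*(1 + 6*(-⅓)) = -18 + 6*(1 - 2) = -18 + 6*(-1) = -18 - 6 = -24)
(-18 - 13)*R(-2) = (-18 - 13)*(-24) = -31*(-24) = 744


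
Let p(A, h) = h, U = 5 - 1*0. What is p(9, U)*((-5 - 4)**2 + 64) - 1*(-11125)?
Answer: 11850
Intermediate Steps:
U = 5 (U = 5 + 0 = 5)
p(9, U)*((-5 - 4)**2 + 64) - 1*(-11125) = 5*((-5 - 4)**2 + 64) - 1*(-11125) = 5*((-9)**2 + 64) + 11125 = 5*(81 + 64) + 11125 = 5*145 + 11125 = 725 + 11125 = 11850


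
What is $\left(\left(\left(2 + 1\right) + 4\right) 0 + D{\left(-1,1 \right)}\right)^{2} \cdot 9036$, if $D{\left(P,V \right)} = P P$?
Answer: $9036$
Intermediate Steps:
$D{\left(P,V \right)} = P^{2}$
$\left(\left(\left(2 + 1\right) + 4\right) 0 + D{\left(-1,1 \right)}\right)^{2} \cdot 9036 = \left(\left(\left(2 + 1\right) + 4\right) 0 + \left(-1\right)^{2}\right)^{2} \cdot 9036 = \left(\left(3 + 4\right) 0 + 1\right)^{2} \cdot 9036 = \left(7 \cdot 0 + 1\right)^{2} \cdot 9036 = \left(0 + 1\right)^{2} \cdot 9036 = 1^{2} \cdot 9036 = 1 \cdot 9036 = 9036$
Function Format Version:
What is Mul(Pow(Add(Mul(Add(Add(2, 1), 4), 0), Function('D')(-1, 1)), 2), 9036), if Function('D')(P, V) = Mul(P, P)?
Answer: 9036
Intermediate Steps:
Function('D')(P, V) = Pow(P, 2)
Mul(Pow(Add(Mul(Add(Add(2, 1), 4), 0), Function('D')(-1, 1)), 2), 9036) = Mul(Pow(Add(Mul(Add(Add(2, 1), 4), 0), Pow(-1, 2)), 2), 9036) = Mul(Pow(Add(Mul(Add(3, 4), 0), 1), 2), 9036) = Mul(Pow(Add(Mul(7, 0), 1), 2), 9036) = Mul(Pow(Add(0, 1), 2), 9036) = Mul(Pow(1, 2), 9036) = Mul(1, 9036) = 9036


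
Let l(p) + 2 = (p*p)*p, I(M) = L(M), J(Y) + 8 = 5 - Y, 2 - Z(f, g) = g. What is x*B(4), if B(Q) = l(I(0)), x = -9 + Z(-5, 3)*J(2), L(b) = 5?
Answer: -492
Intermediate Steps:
Z(f, g) = 2 - g
J(Y) = -3 - Y (J(Y) = -8 + (5 - Y) = -3 - Y)
x = -4 (x = -9 + (2 - 1*3)*(-3 - 1*2) = -9 + (2 - 3)*(-3 - 2) = -9 - 1*(-5) = -9 + 5 = -4)
I(M) = 5
l(p) = -2 + p**3 (l(p) = -2 + (p*p)*p = -2 + p**2*p = -2 + p**3)
B(Q) = 123 (B(Q) = -2 + 5**3 = -2 + 125 = 123)
x*B(4) = -4*123 = -492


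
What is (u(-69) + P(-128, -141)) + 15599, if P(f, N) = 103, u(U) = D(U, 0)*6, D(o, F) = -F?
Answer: 15702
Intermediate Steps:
u(U) = 0 (u(U) = -1*0*6 = 0*6 = 0)
(u(-69) + P(-128, -141)) + 15599 = (0 + 103) + 15599 = 103 + 15599 = 15702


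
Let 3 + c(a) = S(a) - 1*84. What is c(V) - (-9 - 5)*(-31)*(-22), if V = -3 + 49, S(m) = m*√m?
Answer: 9461 + 46*√46 ≈ 9773.0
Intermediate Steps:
S(m) = m^(3/2)
V = 46
c(a) = -87 + a^(3/2) (c(a) = -3 + (a^(3/2) - 1*84) = -3 + (a^(3/2) - 84) = -3 + (-84 + a^(3/2)) = -87 + a^(3/2))
c(V) - (-9 - 5)*(-31)*(-22) = (-87 + 46^(3/2)) - (-9 - 5)*(-31)*(-22) = (-87 + 46*√46) - (-14*(-31))*(-22) = (-87 + 46*√46) - 434*(-22) = (-87 + 46*√46) - 1*(-9548) = (-87 + 46*√46) + 9548 = 9461 + 46*√46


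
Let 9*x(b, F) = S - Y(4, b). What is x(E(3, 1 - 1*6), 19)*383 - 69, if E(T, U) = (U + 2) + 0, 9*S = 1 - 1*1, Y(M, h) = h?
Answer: 176/3 ≈ 58.667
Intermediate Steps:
S = 0 (S = (1 - 1*1)/9 = (1 - 1)/9 = (⅑)*0 = 0)
E(T, U) = 2 + U (E(T, U) = (2 + U) + 0 = 2 + U)
x(b, F) = -b/9 (x(b, F) = (0 - b)/9 = (-b)/9 = -b/9)
x(E(3, 1 - 1*6), 19)*383 - 69 = -(2 + (1 - 1*6))/9*383 - 69 = -(2 + (1 - 6))/9*383 - 69 = -(2 - 5)/9*383 - 69 = -⅑*(-3)*383 - 69 = (⅓)*383 - 69 = 383/3 - 69 = 176/3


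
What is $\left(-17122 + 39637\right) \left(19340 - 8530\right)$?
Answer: $243387150$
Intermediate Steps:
$\left(-17122 + 39637\right) \left(19340 - 8530\right) = 22515 \cdot 10810 = 243387150$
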